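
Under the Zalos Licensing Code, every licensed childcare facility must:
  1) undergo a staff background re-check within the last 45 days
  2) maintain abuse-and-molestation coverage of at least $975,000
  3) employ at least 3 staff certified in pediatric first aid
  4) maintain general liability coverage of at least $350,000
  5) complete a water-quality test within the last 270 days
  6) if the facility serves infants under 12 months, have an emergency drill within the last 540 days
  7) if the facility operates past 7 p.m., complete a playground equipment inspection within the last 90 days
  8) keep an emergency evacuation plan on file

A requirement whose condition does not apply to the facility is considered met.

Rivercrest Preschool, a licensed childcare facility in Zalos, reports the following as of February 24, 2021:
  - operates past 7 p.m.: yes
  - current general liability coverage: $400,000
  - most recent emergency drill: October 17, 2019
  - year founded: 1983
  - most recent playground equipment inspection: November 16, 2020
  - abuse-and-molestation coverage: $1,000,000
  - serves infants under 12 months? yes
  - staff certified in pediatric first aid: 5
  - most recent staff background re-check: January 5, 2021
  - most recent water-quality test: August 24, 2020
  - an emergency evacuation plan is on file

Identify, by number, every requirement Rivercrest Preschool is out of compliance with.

1, 7

1. staff background re-check 50 days ago vs limit 45 → not met
2. abuse-and-molestation coverage $1,000,000 ≥ $975,000 → met
3. staff certified in pediatric first aid 5 ≥ 3 → met
4. general liability coverage $400,000 ≥ $350,000 → met
5. water-quality test 184 days ago vs limit 270 → met
6. condition 'serves infants under 12 months' holds; emergency drill 496 days ago vs limit 540 → met
7. condition 'operates past 7 p.m.' holds; playground equipment inspection 100 days ago vs limit 90 → not met
8. emergency evacuation plan present → met
Not met: 1, 7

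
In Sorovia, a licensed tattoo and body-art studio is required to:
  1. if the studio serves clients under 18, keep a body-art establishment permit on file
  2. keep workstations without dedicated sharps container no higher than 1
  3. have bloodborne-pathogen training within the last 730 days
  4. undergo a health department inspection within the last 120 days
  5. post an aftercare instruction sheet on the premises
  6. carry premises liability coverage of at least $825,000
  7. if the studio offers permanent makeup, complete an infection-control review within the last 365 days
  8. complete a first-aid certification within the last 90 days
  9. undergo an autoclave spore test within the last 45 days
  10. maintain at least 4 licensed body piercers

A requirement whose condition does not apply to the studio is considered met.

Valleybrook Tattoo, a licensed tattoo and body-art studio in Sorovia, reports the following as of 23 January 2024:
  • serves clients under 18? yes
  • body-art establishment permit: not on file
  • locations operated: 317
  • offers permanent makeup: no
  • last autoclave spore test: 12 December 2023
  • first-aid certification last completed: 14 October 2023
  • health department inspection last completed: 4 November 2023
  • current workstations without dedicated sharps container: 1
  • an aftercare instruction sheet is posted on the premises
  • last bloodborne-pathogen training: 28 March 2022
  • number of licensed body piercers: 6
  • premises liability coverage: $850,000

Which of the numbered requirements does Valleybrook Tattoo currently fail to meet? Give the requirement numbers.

1. condition 'serves clients under 18' holds; body-art establishment permit absent → not met
2. workstations without dedicated sharps container 1 ≤ 1 → met
3. bloodborne-pathogen training 666 days ago vs limit 730 → met
4. health department inspection 80 days ago vs limit 120 → met
5. aftercare instruction sheet present → met
6. premises liability coverage $850,000 ≥ $825,000 → met
7. condition 'offers permanent makeup' does not hold → requirement n/a → met
8. first-aid certification 101 days ago vs limit 90 → not met
9. autoclave spore test 42 days ago vs limit 45 → met
10. licensed body piercers 6 ≥ 4 → met
Not met: 1, 8

1, 8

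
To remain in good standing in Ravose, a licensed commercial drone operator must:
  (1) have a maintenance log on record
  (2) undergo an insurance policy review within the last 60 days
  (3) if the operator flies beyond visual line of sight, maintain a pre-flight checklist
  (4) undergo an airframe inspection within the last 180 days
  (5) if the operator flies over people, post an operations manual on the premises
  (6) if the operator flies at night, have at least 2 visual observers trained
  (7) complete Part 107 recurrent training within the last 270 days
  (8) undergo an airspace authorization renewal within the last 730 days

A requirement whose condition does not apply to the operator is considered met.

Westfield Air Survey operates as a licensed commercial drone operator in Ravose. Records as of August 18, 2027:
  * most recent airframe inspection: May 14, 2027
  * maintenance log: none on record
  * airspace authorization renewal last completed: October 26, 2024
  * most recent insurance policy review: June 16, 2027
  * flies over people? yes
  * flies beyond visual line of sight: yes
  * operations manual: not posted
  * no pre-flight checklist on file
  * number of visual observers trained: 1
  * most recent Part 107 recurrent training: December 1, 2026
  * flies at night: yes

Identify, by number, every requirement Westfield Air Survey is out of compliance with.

1, 2, 3, 5, 6, 8

1. maintenance log absent → not met
2. insurance policy review 63 days ago vs limit 60 → not met
3. condition 'flies beyond visual line of sight' holds; pre-flight checklist absent → not met
4. airframe inspection 96 days ago vs limit 180 → met
5. condition 'flies over people' holds; operations manual absent → not met
6. condition 'flies at night' holds; visual observers trained 1 < 2 → not met
7. Part 107 recurrent training 260 days ago vs limit 270 → met
8. airspace authorization renewal 1026 days ago vs limit 730 → not met
Not met: 1, 2, 3, 5, 6, 8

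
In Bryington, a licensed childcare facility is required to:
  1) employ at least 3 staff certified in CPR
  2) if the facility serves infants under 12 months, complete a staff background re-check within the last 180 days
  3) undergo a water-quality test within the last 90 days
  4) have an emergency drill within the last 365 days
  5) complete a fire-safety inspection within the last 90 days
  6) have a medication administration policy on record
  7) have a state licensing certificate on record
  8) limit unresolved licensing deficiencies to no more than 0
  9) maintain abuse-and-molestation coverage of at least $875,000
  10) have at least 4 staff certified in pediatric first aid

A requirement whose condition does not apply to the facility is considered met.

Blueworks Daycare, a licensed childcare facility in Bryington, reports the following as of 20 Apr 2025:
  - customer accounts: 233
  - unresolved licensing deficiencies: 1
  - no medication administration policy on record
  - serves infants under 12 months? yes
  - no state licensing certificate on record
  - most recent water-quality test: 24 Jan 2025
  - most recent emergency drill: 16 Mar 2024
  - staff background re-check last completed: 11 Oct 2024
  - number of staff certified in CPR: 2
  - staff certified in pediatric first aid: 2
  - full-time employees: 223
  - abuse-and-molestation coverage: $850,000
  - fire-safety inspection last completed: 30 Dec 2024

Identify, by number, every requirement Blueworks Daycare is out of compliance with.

1. staff certified in CPR 2 < 3 → not met
2. condition 'serves infants under 12 months' holds; staff background re-check 191 days ago vs limit 180 → not met
3. water-quality test 86 days ago vs limit 90 → met
4. emergency drill 400 days ago vs limit 365 → not met
5. fire-safety inspection 111 days ago vs limit 90 → not met
6. medication administration policy absent → not met
7. state licensing certificate absent → not met
8. unresolved licensing deficiencies 1 > 0 → not met
9. abuse-and-molestation coverage $850,000 < $875,000 → not met
10. staff certified in pediatric first aid 2 < 4 → not met
Not met: 1, 2, 4, 5, 6, 7, 8, 9, 10

1, 2, 4, 5, 6, 7, 8, 9, 10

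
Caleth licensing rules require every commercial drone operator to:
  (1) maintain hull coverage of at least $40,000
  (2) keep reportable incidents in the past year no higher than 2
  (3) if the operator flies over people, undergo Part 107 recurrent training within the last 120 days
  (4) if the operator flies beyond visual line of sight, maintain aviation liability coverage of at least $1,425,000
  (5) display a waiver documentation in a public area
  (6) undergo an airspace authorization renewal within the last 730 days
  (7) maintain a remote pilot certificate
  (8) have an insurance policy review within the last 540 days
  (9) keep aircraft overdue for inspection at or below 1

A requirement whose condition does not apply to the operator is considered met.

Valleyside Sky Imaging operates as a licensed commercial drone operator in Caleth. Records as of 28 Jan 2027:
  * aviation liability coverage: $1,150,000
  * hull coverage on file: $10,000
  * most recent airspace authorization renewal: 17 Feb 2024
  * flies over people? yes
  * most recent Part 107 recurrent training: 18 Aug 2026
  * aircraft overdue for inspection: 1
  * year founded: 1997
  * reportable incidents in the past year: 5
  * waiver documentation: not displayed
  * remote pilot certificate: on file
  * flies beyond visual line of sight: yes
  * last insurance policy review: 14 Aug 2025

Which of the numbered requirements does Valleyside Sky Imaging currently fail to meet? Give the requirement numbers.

1. hull coverage $10,000 < $40,000 → not met
2. reportable incidents in the past year 5 > 2 → not met
3. condition 'flies over people' holds; Part 107 recurrent training 163 days ago vs limit 120 → not met
4. condition 'flies beyond visual line of sight' holds; aviation liability coverage $1,150,000 < $1,425,000 → not met
5. waiver documentation absent → not met
6. airspace authorization renewal 1076 days ago vs limit 730 → not met
7. remote pilot certificate present → met
8. insurance policy review 532 days ago vs limit 540 → met
9. aircraft overdue for inspection 1 ≤ 1 → met
Not met: 1, 2, 3, 4, 5, 6

1, 2, 3, 4, 5, 6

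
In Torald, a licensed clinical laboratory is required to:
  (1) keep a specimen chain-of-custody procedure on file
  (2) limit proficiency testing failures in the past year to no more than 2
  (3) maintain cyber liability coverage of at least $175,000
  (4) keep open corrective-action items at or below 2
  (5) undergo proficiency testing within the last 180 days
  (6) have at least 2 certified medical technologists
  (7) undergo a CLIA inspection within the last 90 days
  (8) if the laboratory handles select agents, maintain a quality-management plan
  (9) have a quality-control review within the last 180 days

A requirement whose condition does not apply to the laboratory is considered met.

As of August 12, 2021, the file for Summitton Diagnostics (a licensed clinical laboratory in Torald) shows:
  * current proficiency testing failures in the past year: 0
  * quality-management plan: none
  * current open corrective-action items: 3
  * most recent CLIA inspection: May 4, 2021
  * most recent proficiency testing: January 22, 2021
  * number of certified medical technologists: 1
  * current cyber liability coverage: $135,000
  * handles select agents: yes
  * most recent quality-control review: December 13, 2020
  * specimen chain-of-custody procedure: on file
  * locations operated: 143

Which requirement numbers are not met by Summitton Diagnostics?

1. specimen chain-of-custody procedure present → met
2. proficiency testing failures in the past year 0 ≤ 2 → met
3. cyber liability coverage $135,000 < $175,000 → not met
4. open corrective-action items 3 > 2 → not met
5. proficiency testing 202 days ago vs limit 180 → not met
6. certified medical technologists 1 < 2 → not met
7. CLIA inspection 100 days ago vs limit 90 → not met
8. condition 'handles select agents' holds; quality-management plan absent → not met
9. quality-control review 242 days ago vs limit 180 → not met
Not met: 3, 4, 5, 6, 7, 8, 9

3, 4, 5, 6, 7, 8, 9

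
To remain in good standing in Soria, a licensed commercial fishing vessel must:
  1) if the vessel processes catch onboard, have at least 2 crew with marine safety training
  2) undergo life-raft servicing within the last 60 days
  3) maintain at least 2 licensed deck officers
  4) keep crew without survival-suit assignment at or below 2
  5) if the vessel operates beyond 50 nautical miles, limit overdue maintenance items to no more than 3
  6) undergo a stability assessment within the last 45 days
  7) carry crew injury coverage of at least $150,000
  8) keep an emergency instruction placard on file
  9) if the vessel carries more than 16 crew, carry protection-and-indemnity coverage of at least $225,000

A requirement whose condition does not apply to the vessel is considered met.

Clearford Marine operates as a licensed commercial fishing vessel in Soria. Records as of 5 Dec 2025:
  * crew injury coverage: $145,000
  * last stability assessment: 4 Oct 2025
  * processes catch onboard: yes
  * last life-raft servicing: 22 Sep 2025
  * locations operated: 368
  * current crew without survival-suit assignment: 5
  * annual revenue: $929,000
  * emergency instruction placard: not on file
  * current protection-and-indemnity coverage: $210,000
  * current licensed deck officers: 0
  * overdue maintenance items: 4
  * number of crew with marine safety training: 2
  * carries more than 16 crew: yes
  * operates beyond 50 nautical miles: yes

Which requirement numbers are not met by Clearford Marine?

1. condition 'processes catch onboard' holds; crew with marine safety training 2 ≥ 2 → met
2. life-raft servicing 74 days ago vs limit 60 → not met
3. licensed deck officers 0 < 2 → not met
4. crew without survival-suit assignment 5 > 2 → not met
5. condition 'operates beyond 50 nautical miles' holds; overdue maintenance items 4 > 3 → not met
6. stability assessment 62 days ago vs limit 45 → not met
7. crew injury coverage $145,000 < $150,000 → not met
8. emergency instruction placard absent → not met
9. condition 'carries more than 16 crew' holds; protection-and-indemnity coverage $210,000 < $225,000 → not met
Not met: 2, 3, 4, 5, 6, 7, 8, 9

2, 3, 4, 5, 6, 7, 8, 9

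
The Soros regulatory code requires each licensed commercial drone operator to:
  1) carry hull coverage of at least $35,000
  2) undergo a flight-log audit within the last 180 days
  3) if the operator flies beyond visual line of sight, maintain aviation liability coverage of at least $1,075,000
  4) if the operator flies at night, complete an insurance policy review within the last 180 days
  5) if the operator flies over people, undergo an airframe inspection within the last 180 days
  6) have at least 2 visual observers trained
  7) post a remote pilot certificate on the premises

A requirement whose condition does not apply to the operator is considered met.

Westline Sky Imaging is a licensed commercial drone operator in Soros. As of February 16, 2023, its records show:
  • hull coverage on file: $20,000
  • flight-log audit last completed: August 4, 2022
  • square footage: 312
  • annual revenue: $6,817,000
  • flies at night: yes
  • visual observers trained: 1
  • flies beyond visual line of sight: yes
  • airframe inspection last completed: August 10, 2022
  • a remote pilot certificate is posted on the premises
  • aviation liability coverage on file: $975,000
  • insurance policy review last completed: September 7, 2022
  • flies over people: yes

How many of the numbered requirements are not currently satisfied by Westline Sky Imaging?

1. hull coverage $20,000 < $35,000 → not met
2. flight-log audit 196 days ago vs limit 180 → not met
3. condition 'flies beyond visual line of sight' holds; aviation liability coverage $975,000 < $1,075,000 → not met
4. condition 'flies at night' holds; insurance policy review 162 days ago vs limit 180 → met
5. condition 'flies over people' holds; airframe inspection 190 days ago vs limit 180 → not met
6. visual observers trained 1 < 2 → not met
7. remote pilot certificate present → met
Not met: 5 of 7

5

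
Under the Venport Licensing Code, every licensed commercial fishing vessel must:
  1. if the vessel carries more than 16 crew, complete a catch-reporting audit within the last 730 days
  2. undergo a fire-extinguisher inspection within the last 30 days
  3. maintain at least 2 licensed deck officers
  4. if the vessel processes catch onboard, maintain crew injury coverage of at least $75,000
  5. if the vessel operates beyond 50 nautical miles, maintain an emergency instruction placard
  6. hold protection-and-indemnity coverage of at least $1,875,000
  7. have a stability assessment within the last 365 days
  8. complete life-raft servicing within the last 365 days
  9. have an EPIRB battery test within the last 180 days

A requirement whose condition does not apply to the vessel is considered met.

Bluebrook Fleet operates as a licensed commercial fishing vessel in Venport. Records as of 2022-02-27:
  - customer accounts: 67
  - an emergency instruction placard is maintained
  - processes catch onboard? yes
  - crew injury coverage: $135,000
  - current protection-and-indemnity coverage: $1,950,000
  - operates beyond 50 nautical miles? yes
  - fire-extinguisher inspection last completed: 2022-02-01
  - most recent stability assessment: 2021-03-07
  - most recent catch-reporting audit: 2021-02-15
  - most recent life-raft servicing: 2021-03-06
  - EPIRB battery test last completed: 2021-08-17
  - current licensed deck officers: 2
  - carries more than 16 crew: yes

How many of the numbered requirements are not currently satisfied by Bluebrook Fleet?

1

1. condition 'carries more than 16 crew' holds; catch-reporting audit 377 days ago vs limit 730 → met
2. fire-extinguisher inspection 26 days ago vs limit 30 → met
3. licensed deck officers 2 ≥ 2 → met
4. condition 'processes catch onboard' holds; crew injury coverage $135,000 ≥ $75,000 → met
5. condition 'operates beyond 50 nautical miles' holds; emergency instruction placard present → met
6. protection-and-indemnity coverage $1,950,000 ≥ $1,875,000 → met
7. stability assessment 357 days ago vs limit 365 → met
8. life-raft servicing 358 days ago vs limit 365 → met
9. EPIRB battery test 194 days ago vs limit 180 → not met
Not met: 1 of 9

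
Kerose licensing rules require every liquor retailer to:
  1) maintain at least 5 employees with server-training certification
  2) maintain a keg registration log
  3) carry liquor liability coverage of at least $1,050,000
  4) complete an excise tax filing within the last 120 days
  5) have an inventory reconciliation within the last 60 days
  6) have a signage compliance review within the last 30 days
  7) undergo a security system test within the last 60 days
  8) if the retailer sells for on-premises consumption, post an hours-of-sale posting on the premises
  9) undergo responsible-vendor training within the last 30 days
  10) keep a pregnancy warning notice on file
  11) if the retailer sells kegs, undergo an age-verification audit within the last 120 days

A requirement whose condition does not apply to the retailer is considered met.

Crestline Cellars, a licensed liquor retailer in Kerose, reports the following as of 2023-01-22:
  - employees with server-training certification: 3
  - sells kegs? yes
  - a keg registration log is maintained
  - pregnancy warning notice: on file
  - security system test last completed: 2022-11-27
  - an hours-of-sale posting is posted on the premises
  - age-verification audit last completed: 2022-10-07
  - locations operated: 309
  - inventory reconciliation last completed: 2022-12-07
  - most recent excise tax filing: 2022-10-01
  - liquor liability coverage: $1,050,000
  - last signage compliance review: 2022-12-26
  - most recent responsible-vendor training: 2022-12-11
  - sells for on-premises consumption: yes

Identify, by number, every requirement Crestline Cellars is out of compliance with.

1. employees with server-training certification 3 < 5 → not met
2. keg registration log present → met
3. liquor liability coverage $1,050,000 ≥ $1,050,000 → met
4. excise tax filing 113 days ago vs limit 120 → met
5. inventory reconciliation 46 days ago vs limit 60 → met
6. signage compliance review 27 days ago vs limit 30 → met
7. security system test 56 days ago vs limit 60 → met
8. condition 'sells for on-premises consumption' holds; hours-of-sale posting present → met
9. responsible-vendor training 42 days ago vs limit 30 → not met
10. pregnancy warning notice present → met
11. condition 'sells kegs' holds; age-verification audit 107 days ago vs limit 120 → met
Not met: 1, 9

1, 9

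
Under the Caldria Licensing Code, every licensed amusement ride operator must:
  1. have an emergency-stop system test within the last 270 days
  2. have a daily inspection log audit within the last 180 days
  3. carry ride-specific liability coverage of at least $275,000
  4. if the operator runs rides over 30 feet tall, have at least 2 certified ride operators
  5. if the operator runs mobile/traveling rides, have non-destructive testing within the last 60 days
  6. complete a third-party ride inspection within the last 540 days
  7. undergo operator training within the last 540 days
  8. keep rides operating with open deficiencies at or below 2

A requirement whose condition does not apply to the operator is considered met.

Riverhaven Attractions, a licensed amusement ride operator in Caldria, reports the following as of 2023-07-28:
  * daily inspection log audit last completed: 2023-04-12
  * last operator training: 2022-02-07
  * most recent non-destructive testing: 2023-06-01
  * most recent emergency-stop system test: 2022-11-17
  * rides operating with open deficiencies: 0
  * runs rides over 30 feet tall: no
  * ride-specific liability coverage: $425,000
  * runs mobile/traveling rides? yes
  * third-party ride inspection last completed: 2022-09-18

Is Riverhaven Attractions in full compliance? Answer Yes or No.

Yes

1. emergency-stop system test 253 days ago vs limit 270 → met
2. daily inspection log audit 107 days ago vs limit 180 → met
3. ride-specific liability coverage $425,000 ≥ $275,000 → met
4. condition 'runs rides over 30 feet tall' does not hold → requirement n/a → met
5. condition 'runs mobile/traveling rides' holds; non-destructive testing 57 days ago vs limit 60 → met
6. third-party ride inspection 313 days ago vs limit 540 → met
7. operator training 536 days ago vs limit 540 → met
8. rides operating with open deficiencies 0 ≤ 2 → met
All met.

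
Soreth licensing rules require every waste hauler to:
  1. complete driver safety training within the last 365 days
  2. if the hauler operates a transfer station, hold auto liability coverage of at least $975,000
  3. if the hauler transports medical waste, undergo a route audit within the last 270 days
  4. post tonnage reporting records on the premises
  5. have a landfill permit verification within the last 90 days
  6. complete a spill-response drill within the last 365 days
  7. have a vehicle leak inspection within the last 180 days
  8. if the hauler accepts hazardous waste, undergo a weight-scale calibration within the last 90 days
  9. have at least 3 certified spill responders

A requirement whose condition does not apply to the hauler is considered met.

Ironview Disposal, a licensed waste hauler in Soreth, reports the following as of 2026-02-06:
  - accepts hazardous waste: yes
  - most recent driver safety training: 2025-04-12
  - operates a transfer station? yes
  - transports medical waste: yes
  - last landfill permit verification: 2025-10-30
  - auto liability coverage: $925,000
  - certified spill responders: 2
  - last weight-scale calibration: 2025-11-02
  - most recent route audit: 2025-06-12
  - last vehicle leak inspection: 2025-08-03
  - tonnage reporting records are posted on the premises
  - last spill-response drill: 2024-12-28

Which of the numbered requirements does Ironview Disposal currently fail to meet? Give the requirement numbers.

2, 5, 6, 7, 8, 9

1. driver safety training 300 days ago vs limit 365 → met
2. condition 'operates a transfer station' holds; auto liability coverage $925,000 < $975,000 → not met
3. condition 'transports medical waste' holds; route audit 239 days ago vs limit 270 → met
4. tonnage reporting records present → met
5. landfill permit verification 99 days ago vs limit 90 → not met
6. spill-response drill 405 days ago vs limit 365 → not met
7. vehicle leak inspection 187 days ago vs limit 180 → not met
8. condition 'accepts hazardous waste' holds; weight-scale calibration 96 days ago vs limit 90 → not met
9. certified spill responders 2 < 3 → not met
Not met: 2, 5, 6, 7, 8, 9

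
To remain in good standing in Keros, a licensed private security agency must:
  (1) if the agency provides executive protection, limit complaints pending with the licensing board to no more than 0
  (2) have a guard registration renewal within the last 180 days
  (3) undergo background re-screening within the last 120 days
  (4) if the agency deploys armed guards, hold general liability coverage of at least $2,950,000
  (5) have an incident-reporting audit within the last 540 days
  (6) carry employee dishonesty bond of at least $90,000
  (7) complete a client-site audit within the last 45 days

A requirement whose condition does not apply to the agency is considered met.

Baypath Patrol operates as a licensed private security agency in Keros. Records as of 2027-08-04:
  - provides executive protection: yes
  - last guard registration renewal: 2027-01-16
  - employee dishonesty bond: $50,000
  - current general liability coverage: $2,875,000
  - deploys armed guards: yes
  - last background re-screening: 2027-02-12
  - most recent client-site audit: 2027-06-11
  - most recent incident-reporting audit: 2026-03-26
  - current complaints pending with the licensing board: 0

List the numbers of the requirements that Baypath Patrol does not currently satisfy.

1. condition 'provides executive protection' holds; complaints pending with the licensing board 0 ≤ 0 → met
2. guard registration renewal 200 days ago vs limit 180 → not met
3. background re-screening 173 days ago vs limit 120 → not met
4. condition 'deploys armed guards' holds; general liability coverage $2,875,000 < $2,950,000 → not met
5. incident-reporting audit 496 days ago vs limit 540 → met
6. employee dishonesty bond $50,000 < $90,000 → not met
7. client-site audit 54 days ago vs limit 45 → not met
Not met: 2, 3, 4, 6, 7

2, 3, 4, 6, 7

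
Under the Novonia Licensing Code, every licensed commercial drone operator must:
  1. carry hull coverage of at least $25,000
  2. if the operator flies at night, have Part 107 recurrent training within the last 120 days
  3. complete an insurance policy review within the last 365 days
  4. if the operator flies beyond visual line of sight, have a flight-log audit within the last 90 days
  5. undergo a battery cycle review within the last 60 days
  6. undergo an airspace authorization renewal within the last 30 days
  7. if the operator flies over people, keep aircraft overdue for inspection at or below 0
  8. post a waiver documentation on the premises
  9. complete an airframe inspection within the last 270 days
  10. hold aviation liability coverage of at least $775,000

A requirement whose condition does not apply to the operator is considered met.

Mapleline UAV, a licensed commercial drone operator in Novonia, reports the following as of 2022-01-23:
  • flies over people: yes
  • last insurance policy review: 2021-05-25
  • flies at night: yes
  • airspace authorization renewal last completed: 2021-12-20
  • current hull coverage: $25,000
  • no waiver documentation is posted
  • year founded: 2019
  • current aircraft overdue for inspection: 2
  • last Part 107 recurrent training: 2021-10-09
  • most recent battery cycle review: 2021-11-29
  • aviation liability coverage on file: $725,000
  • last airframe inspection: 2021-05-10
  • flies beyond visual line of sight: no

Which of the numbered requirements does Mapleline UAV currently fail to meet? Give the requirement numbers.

6, 7, 8, 10

1. hull coverage $25,000 ≥ $25,000 → met
2. condition 'flies at night' holds; Part 107 recurrent training 106 days ago vs limit 120 → met
3. insurance policy review 243 days ago vs limit 365 → met
4. condition 'flies beyond visual line of sight' does not hold → requirement n/a → met
5. battery cycle review 55 days ago vs limit 60 → met
6. airspace authorization renewal 34 days ago vs limit 30 → not met
7. condition 'flies over people' holds; aircraft overdue for inspection 2 > 0 → not met
8. waiver documentation absent → not met
9. airframe inspection 258 days ago vs limit 270 → met
10. aviation liability coverage $725,000 < $775,000 → not met
Not met: 6, 7, 8, 10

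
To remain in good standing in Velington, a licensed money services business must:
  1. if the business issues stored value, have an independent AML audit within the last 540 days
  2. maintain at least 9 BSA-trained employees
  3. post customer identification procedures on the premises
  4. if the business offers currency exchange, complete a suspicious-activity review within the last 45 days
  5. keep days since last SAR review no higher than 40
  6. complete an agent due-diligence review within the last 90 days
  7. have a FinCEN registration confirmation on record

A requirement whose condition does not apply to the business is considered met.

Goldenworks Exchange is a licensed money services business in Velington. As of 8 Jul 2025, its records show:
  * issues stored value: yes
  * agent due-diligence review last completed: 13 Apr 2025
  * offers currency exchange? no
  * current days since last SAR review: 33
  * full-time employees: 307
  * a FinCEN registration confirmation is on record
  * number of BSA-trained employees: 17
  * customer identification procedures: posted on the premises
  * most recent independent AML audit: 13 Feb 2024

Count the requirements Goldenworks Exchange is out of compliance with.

0

1. condition 'issues stored value' holds; independent AML audit 511 days ago vs limit 540 → met
2. BSA-trained employees 17 ≥ 9 → met
3. customer identification procedures present → met
4. condition 'offers currency exchange' does not hold → requirement n/a → met
5. days since last SAR review 33 ≤ 40 → met
6. agent due-diligence review 86 days ago vs limit 90 → met
7. FinCEN registration confirmation present → met
Not met: 0 of 7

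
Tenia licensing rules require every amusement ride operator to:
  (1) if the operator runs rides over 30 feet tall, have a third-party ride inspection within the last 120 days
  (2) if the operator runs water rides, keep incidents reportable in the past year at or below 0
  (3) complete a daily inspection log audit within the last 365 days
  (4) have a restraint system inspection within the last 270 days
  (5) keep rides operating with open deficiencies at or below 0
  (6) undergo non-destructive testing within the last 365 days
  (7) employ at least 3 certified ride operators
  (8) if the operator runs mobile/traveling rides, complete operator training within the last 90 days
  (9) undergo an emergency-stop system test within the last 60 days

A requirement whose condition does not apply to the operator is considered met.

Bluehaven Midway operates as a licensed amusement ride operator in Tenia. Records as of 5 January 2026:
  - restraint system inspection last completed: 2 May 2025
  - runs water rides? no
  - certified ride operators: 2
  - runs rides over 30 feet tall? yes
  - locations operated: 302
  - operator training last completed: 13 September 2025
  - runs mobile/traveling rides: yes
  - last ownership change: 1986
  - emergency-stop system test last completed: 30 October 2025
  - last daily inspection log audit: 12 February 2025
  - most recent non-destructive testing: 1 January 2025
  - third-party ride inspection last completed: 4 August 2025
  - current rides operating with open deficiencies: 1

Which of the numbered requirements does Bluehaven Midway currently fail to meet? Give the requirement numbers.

1. condition 'runs rides over 30 feet tall' holds; third-party ride inspection 154 days ago vs limit 120 → not met
2. condition 'runs water rides' does not hold → requirement n/a → met
3. daily inspection log audit 327 days ago vs limit 365 → met
4. restraint system inspection 248 days ago vs limit 270 → met
5. rides operating with open deficiencies 1 > 0 → not met
6. non-destructive testing 369 days ago vs limit 365 → not met
7. certified ride operators 2 < 3 → not met
8. condition 'runs mobile/traveling rides' holds; operator training 114 days ago vs limit 90 → not met
9. emergency-stop system test 67 days ago vs limit 60 → not met
Not met: 1, 5, 6, 7, 8, 9

1, 5, 6, 7, 8, 9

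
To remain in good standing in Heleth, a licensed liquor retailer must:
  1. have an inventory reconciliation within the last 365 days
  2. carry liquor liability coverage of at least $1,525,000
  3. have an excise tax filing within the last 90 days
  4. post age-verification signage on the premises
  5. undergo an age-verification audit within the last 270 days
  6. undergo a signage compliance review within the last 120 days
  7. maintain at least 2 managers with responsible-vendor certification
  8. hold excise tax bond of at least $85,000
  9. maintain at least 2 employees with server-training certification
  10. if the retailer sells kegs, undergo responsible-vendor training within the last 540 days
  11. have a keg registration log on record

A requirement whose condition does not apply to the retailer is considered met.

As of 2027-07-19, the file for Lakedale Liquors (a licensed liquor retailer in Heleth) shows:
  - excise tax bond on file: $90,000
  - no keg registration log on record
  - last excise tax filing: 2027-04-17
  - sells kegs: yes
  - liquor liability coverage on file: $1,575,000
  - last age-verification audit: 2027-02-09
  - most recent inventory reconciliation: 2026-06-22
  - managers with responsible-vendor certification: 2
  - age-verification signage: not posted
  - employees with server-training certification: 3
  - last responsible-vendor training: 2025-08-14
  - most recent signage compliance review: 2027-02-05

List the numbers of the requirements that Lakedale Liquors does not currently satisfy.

1. inventory reconciliation 392 days ago vs limit 365 → not met
2. liquor liability coverage $1,575,000 ≥ $1,525,000 → met
3. excise tax filing 93 days ago vs limit 90 → not met
4. age-verification signage absent → not met
5. age-verification audit 160 days ago vs limit 270 → met
6. signage compliance review 164 days ago vs limit 120 → not met
7. managers with responsible-vendor certification 2 ≥ 2 → met
8. excise tax bond $90,000 ≥ $85,000 → met
9. employees with server-training certification 3 ≥ 2 → met
10. condition 'sells kegs' holds; responsible-vendor training 704 days ago vs limit 540 → not met
11. keg registration log absent → not met
Not met: 1, 3, 4, 6, 10, 11

1, 3, 4, 6, 10, 11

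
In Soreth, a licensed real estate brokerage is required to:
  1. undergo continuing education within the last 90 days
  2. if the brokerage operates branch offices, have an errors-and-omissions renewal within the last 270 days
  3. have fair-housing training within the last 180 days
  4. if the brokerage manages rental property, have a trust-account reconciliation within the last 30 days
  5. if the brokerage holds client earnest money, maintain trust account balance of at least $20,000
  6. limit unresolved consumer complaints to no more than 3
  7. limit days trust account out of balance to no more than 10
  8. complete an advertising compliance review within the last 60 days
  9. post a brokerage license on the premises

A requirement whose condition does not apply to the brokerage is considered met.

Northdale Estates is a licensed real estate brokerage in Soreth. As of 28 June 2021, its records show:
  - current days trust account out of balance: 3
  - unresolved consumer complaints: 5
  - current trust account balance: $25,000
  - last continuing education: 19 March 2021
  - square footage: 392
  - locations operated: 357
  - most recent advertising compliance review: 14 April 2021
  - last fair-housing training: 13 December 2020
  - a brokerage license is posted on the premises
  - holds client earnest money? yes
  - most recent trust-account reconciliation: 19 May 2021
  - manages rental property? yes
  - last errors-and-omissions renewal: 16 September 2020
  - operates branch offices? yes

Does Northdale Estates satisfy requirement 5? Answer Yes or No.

5. condition 'holds client earnest money' holds; trust account balance $25,000 ≥ $20,000 → met

Yes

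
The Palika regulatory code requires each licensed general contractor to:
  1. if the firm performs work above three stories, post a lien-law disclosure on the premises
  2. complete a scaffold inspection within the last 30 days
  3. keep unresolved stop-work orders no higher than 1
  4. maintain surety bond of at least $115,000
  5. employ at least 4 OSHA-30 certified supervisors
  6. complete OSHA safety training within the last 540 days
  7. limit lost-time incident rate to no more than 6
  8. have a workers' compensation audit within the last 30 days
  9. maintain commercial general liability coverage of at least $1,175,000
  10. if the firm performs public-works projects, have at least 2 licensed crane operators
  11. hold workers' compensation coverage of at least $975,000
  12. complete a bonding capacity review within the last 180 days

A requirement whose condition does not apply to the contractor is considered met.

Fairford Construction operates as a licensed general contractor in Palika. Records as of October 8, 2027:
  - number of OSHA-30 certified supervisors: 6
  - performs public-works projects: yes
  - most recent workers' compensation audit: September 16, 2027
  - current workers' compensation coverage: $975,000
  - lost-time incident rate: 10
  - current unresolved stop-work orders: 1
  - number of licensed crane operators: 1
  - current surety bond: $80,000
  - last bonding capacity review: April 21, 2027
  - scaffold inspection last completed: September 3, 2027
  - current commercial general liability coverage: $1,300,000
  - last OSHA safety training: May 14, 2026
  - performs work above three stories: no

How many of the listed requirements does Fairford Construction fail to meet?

4

1. condition 'performs work above three stories' does not hold → requirement n/a → met
2. scaffold inspection 35 days ago vs limit 30 → not met
3. unresolved stop-work orders 1 ≤ 1 → met
4. surety bond $80,000 < $115,000 → not met
5. OSHA-30 certified supervisors 6 ≥ 4 → met
6. OSHA safety training 512 days ago vs limit 540 → met
7. lost-time incident rate 10 > 6 → not met
8. workers' compensation audit 22 days ago vs limit 30 → met
9. commercial general liability coverage $1,300,000 ≥ $1,175,000 → met
10. condition 'performs public-works projects' holds; licensed crane operators 1 < 2 → not met
11. workers' compensation coverage $975,000 ≥ $975,000 → met
12. bonding capacity review 170 days ago vs limit 180 → met
Not met: 4 of 12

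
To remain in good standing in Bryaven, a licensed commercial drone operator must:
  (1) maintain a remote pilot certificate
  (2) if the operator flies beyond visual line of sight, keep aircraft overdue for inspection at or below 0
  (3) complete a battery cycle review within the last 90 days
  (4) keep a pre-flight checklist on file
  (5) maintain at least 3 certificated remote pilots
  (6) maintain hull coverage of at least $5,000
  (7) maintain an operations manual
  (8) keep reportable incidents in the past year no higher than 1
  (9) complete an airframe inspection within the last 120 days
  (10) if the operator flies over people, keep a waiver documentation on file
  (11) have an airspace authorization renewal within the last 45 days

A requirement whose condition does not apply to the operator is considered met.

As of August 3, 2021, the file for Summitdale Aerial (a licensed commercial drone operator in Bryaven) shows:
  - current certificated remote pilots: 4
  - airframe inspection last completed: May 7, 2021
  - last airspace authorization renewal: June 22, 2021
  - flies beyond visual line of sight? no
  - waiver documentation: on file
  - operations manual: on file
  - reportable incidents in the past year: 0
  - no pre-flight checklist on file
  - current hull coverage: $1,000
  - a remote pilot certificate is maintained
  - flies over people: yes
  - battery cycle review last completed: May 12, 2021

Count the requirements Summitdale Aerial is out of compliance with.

2

1. remote pilot certificate present → met
2. condition 'flies beyond visual line of sight' does not hold → requirement n/a → met
3. battery cycle review 83 days ago vs limit 90 → met
4. pre-flight checklist absent → not met
5. certificated remote pilots 4 ≥ 3 → met
6. hull coverage $1,000 < $5,000 → not met
7. operations manual present → met
8. reportable incidents in the past year 0 ≤ 1 → met
9. airframe inspection 88 days ago vs limit 120 → met
10. condition 'flies over people' holds; waiver documentation present → met
11. airspace authorization renewal 42 days ago vs limit 45 → met
Not met: 2 of 11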